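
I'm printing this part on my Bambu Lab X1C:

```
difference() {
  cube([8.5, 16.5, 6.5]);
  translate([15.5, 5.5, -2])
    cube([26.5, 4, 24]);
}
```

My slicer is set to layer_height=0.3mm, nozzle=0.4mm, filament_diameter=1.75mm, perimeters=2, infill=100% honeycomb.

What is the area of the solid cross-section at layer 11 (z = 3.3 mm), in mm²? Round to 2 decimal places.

At z = 3.3 mm: the 8.5×16.5 cube contributes its full rectangle (area 140.25 mm²); the cube at (15.5, 5.5) is present — its section is the full 26.5×4 rectangle (area 106.00 mm²); Subtracting the remaining from the first: starting from the 8.5×16.5 cube (140.25 mm²), the 26.5×4 cube at (15.5, 5.5) misses the remaining region (no effect) — area = 140.25 mm². Overall, the cross-section is a single solid region. Net area = 140.25 mm².

140.25 mm²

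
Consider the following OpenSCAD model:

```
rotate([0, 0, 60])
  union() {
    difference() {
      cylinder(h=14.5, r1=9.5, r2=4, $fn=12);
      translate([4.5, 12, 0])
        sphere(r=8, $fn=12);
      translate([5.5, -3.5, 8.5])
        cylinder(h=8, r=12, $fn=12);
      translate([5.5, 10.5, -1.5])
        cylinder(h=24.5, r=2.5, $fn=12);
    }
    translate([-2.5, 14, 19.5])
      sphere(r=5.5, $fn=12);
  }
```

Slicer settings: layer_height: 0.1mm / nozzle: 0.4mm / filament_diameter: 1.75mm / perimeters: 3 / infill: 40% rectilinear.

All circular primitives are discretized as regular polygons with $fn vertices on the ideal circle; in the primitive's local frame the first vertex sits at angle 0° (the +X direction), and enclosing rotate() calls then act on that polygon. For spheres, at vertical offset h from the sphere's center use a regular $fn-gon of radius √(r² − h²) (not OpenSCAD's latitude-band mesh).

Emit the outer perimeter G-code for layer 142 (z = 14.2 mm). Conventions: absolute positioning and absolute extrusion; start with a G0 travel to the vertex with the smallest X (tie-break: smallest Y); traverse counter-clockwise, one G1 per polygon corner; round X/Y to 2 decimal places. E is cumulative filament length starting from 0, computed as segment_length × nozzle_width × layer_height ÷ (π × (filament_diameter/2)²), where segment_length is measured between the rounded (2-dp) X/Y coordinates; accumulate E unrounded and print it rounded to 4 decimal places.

G0 X-14.84 Y4.83 Z14.20
G1 X-14.65 Y4.10 E0.0125
G1 X-14.11 Y3.56 E0.0252
G1 X-13.37 Y3.37 E0.0379
G1 X-12.64 Y3.56 E0.0505
G1 X-12.10 Y4.10 E0.0632
G1 X-11.90 Y4.83 E0.0758
G1 X-12.10 Y5.57 E0.0885
G1 X-12.64 Y6.11 E0.1012
G1 X-13.37 Y6.30 E0.1138
G1 X-14.11 Y6.11 E0.1265
G1 X-14.65 Y5.57 E0.1392
G1 X-14.84 Y4.83 E0.1519

At z = 14.2 mm: the cone contributes a regular 12-gon of circumradius 4.114 (interpolated between r1=9.5 and r2=4 at t=0.979); the sphere at (4.5, 12) does not reach this height (|z−center|=14.200 > r=8); the r=12 cylinder at (5.5, -3.5) gives a regular 12-gon of circumradius 12 (constant along its height); the r=2.5 cylinder at (5.5, 10.5) contributes a regular 12-gon of circumradius 2.5; Subtracting the remaining from the first: starting from the cone, the r=12 cylinder at (5.5, -3.5) covers all of what remains (removes everything); the r=2.5 cylinder at (5.5, 10.5) misses the remaining region (no effect) — nothing remains; the r=5.5 sphere at (-2.5, 14) slices to a regular 12-gon of circumradius 1.470 (√(r²−h²) with h=5.3 from center); Combining (union): only the r=5.5 sphere at (-2.5, 14) is present, so the union is just that shape — 1 connected region; (rotated 60° about Z; rotation is an isometry so areas/perimeters/island counts are preserved). The outline is a single polygon with 12 vertices. Extrusion per mm of travel: 0.4 × 0.1 / (π × 0.875²) = 0.016630. Accumulating E over each segment gives final E = 0.1519.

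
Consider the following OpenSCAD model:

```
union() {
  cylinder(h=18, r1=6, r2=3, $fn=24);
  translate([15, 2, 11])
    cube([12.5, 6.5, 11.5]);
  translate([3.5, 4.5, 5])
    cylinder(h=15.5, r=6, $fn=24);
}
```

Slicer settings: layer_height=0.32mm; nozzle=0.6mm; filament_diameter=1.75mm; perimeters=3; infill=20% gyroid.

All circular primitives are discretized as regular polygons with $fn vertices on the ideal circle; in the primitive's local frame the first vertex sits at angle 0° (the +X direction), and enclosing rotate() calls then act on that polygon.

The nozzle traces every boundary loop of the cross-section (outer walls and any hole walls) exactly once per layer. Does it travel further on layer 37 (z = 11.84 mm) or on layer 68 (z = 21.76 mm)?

Layer 37 (z = 11.84): the cone (r1=6→r2=3) has section circumradius 4.027 here — a regular 24-gon (perimeter = 2·24·4.027·sin(180°/24) = 25.23 mm); the cube at (15, 2) (footprint 12.5×6.5) is included at this height (perimeter 38.00 mm); the cylinder at (3.5, 4.5): section is a regular 24-gon, circumradius r=6 (perimeter = 2·24·6.000·sin(180°/24) = 37.59 mm); Combining (union): the regions partially overlap (shared area 23.58 mm²), so the edge portions inside another operand are dropped and the merged outline is re-measured after clipping — boundary = 82.15 mm. So its perimeter = 82.15 mm. Layer 68 (z = 21.76): the cone is not intersected at this z (z outside [0, 18]); the 12.5×6.5 cube at (15, 2) contributes its full rectangle (perimeter 38.00 mm); the cylinder at (3.5, 4.5) is absent (z outside [5, 20.5]); Merging all regions: only the 12.5×6.5 cube at (15, 2) is present, so the union is just that shape — boundary = 38.00 mm. So its perimeter = 38.00 mm. Layer 37 is larger (82.15 vs 38.00 mm).

layer 37 (z = 11.84 mm)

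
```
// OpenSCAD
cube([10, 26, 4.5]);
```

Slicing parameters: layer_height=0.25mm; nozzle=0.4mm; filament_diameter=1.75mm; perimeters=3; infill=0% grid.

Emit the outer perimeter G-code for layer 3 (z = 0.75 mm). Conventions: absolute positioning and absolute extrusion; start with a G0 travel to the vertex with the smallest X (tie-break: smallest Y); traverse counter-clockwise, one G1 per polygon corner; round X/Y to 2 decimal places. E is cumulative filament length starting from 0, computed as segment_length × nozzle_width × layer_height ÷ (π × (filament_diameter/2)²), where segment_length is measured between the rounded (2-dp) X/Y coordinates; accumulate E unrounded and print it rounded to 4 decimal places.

At z = 0.75 mm: the cube is present — its section is the full 10×26 rectangle. The outline is a single polygon with 4 vertices. Extrusion per mm of travel: 0.4 × 0.25 / (π × 0.875²) = 0.041575. Accumulating E over each segment gives final E = 2.9934.

G0 X0.00 Y0.00 Z0.75
G1 X10.00 Y0.00 E0.4158
G1 X10.00 Y26.00 E1.4967
G1 X0.00 Y26.00 E1.9125
G1 X0.00 Y0.00 E2.9934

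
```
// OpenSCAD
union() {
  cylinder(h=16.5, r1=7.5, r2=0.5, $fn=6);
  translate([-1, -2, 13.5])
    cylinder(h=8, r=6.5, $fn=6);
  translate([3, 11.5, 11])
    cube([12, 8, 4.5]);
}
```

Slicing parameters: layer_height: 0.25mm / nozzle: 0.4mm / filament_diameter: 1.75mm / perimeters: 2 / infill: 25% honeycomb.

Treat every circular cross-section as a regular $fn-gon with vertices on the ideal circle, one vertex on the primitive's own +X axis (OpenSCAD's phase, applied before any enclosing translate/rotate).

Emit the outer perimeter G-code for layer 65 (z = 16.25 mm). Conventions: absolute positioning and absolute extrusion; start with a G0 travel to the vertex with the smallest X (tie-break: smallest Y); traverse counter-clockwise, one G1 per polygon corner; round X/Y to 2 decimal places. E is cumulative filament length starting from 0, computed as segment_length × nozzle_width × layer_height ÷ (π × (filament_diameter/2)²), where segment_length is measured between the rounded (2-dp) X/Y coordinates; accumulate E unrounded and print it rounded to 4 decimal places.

G0 X-7.50 Y-2.00 Z16.25
G1 X-4.25 Y-7.63 E0.2703
G1 X2.25 Y-7.63 E0.5405
G1 X5.50 Y-2.00 E0.8108
G1 X2.25 Y3.63 E1.0810
G1 X-4.25 Y3.63 E1.3513
G1 X-7.50 Y-2.00 E1.6216

At z = 16.25 mm: the cone: at t=0.985 of its height the radius interpolates to r₁+(r₂−r₁)t = 0.606, giving a regular 6-gon of that circumradius; the r=6.5 cylinder at (-1, -2) contributes a regular 6-gon of circumradius 6.5; the cube at (3, 11.5) does not reach this height (z outside [11, 15.5]); Combining (union): the cone lies entirely inside the r=6.5 cylinder at (-1, -2), so the union is just the r=6.5 cylinder at (-1, -2) — 1 connected region. The outline is a single polygon with 6 vertices. Extrusion per mm of travel: 0.4 × 0.25 / (π × 0.875²) = 0.041575. Accumulating E over each segment gives final E = 1.6216.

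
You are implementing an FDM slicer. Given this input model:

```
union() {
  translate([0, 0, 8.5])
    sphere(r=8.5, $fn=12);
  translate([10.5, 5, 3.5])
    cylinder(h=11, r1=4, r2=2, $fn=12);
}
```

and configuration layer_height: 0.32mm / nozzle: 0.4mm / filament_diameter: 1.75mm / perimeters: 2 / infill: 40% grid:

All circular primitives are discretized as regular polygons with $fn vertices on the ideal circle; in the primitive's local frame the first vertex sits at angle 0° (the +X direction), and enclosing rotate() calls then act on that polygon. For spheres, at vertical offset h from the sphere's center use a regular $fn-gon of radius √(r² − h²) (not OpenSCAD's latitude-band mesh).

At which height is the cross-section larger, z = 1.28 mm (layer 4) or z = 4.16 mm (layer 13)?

layer 13 (z = 4.16 mm)

Layer 4 (z = 1.28): the r=8.5 sphere contributes a regular 12-gon of circumradius √(8.5²−7.22²) = 4.486 (area = (12/2)·4.486²·sin(360°/12) = 60.36 mm²); the cone at (10.5, 5) is not intersected at this z (z outside [3.5, 14.5]); Taking the union: only the r=8.5 sphere is present, so the union is just that shape — area = 60.36 mm². So its area = 60.36 mm². Layer 13 (z = 4.16): the r=8.5 sphere slices to a regular 12-gon of circumradius 7.309 (√(r²−h²) with h=4.34 from center) (area = (12/2)·7.309²·sin(360°/12) = 160.24 mm²); the cone at (10.5, 5): at t=0.060 of its height the radius interpolates to r₁+(r₂−r₁)t = 3.880, giving a regular 12-gon of that circumradius (area = (12/2)·3.880²·sin(360°/12) = 45.16 mm²); Taking the union: the 2 present regions are separate (no shared area or edge), so areas and boundary lengths simply add and each stays a separate island — area = 205.41 mm². So its area = 205.41 mm². Layer 13 is larger (205.41 vs 60.36 mm²).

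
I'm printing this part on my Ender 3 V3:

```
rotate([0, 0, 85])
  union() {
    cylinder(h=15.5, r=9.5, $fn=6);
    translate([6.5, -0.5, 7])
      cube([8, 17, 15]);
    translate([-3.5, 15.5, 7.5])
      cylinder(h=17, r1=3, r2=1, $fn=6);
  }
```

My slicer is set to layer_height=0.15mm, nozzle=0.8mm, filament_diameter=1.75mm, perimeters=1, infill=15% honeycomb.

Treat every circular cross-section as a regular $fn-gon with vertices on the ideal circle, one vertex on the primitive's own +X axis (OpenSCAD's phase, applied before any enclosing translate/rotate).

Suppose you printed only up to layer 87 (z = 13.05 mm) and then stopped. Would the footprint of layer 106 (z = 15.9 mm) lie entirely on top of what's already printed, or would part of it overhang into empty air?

entirely on top

Compare the two slices. At z = 13.05: the r=9.5 cylinder gives a regular 6-gon of circumradius 9.5 (constant along its height) (area = (6/2)·9.500²·sin(360°/6) = 234.48 mm²); the 8×17 cube at (6.5, -0.5) contributes its full rectangle (area 136.00 mm²); the cone at (-3.5, 15.5): at t=0.326 of its height the radius interpolates to r₁+(r₂−r₁)t = 2.347, giving a regular 6-gon of that circumradius (area = (6/2)·2.347²·sin(360°/6) = 14.31 mm²); Combining (union): the regions partially overlap — summed areas 384.79 mm² minus the doubly-counted overlap 9.22 mm² gives 375.57 mm² — area = 375.57 mm²; (whole slice rotated 85° about Z — lengths, areas and connectivity unchanged). At z = 15.9: the cylinder is not intersected at this z (z outside [0, 15.5]); the 8×17 cube at (6.5, -0.5) contributes its full rectangle (area 136.00 mm²); the cone at (-3.5, 15.5) (r1=3→r2=1) has section circumradius 2.012 here — a regular 6-gon (area = (6/2)·2.012²·sin(360°/6) = 10.51 mm²); Merging all regions: the 2 present regions are separate (no shared area or edge), so areas and boundary lengths simply add and each stays a separate island — area = 146.51 mm²; (whole slice rotated 85° about Z — lengths, areas and connectivity unchanged). Checking containment: the cross-section at z = 15.9 is a subset of the cross-section at z = 13.05.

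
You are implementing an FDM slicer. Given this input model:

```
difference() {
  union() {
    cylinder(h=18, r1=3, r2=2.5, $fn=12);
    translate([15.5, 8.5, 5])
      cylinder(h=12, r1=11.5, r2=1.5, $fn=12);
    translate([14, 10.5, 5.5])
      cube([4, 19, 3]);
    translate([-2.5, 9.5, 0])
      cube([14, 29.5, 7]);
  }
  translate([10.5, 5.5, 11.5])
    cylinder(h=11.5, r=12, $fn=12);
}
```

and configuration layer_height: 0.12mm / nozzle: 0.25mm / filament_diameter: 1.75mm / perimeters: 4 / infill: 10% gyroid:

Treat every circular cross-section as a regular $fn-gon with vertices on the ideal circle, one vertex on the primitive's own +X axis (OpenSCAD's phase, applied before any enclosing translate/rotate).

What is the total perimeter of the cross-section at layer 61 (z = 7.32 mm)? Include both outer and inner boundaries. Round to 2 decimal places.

At z = 7.32 mm: the cone: at t=0.407 of its height the radius interpolates to r₁+(r₂−r₁)t = 2.797, giving a regular 12-gon of that circumradius (perimeter = 2·12·2.797·sin(180°/12) = 17.37 mm); the cone at (15.5, 8.5) (r1=11.5→r2=1.5) has section circumradius 9.567 here — a regular 12-gon (perimeter = 2·12·9.567·sin(180°/12) = 59.42 mm); the cube at (14, 10.5) (footprint 4×19) is included at this height (perimeter 46.00 mm); the cube at (-2.5, 9.5) is not intersected at this z (z outside [0, 7]); Taking the union: the regions partially overlap (shared area 29.13 mm²), so the edge portions inside another operand are dropped and the merged outline is re-measured after clipping — boundary = 100.59 mm; the cylinder at (10.5, 5.5) is absent (z outside [11.5, 23]); After the difference (first − rest): none of the subtracted shapes is present at this height, so that combined region is unchanged — boundary = 100.59 mm. Overall, the cross-section has 2 separate islands. Total boundary length (outer) = 100.59 mm.

100.59 mm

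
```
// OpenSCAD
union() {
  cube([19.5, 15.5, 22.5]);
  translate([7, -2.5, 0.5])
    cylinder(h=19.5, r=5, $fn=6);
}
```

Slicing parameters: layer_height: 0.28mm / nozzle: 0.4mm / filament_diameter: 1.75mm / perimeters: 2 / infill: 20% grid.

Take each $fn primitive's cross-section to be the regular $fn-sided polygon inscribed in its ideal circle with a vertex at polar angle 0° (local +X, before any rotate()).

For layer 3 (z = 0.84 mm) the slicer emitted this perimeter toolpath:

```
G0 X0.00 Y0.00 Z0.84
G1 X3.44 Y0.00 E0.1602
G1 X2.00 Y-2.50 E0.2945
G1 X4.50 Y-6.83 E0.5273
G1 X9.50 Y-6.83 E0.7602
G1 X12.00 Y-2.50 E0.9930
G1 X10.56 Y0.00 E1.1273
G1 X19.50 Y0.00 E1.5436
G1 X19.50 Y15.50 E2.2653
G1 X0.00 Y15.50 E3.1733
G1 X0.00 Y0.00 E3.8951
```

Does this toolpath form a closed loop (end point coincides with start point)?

yes

Start point (G0): (0.00, 0.00). End point (last G1): the path returns to the start — closed.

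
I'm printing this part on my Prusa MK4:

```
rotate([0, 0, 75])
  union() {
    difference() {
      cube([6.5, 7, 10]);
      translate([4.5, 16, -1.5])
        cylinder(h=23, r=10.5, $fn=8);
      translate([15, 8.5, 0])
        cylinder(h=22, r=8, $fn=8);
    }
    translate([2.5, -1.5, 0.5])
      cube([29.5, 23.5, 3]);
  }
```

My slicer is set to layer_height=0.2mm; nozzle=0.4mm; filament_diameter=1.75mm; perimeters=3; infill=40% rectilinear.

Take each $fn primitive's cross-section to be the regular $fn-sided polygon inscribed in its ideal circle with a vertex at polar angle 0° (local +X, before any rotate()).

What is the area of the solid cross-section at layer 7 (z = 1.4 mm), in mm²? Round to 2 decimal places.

710.21 mm²

At z = 1.4 mm: the cube (footprint 6.5×7) is included at this height (area 45.50 mm²); the r=10.5 cylinder at (4.5, 16) contributes a regular 8-gon of circumradius 10.5 (area = (8/2)·10.500²·sin(360°/8) = 311.83 mm²); the r=8 cylinder at (15, 8.5) contributes a regular 8-gon of circumradius 8 (area = (8/2)·8.000²·sin(360°/8) = 181.02 mm²); Taking the first minus the rest: starting from the 6.5×7 cube (45.50 mm²), the r=10.5 cylinder at (4.5, 16) partially overlaps it — only the 4.89 mm² overlap (of its 311.83 mm²) is removed, clipping the outline; the r=8 cylinder at (15, 8.5) misses the remaining region (no effect) — area = 40.61 mm²; the cube at (2.5, -1.5) is present — its section is the full 29.5×23.5 rectangle (area 693.25 mm²); Combining (union): the regions partially overlap — summed areas 733.86 mm² minus the doubly-counted overlap 23.66 mm² gives 710.21 mm² — area = 710.21 mm²; (whole slice rotated 75° about Z — lengths, areas and connectivity unchanged). Overall, the cross-section is a single solid region. Net area = 710.21 mm².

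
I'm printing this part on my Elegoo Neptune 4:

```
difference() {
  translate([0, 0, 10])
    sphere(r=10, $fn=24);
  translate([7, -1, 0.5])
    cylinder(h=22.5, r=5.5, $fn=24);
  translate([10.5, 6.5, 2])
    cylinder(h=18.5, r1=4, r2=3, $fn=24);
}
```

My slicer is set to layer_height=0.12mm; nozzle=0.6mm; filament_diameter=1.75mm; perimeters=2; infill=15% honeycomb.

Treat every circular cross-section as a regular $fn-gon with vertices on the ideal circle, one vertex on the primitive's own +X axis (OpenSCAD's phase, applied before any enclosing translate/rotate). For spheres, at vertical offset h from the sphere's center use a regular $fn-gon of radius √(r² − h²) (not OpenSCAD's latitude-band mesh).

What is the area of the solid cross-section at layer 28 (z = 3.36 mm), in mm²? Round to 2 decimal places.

At z = 3.36 mm: the sphere: section is a regular 24-gon, circumradius = √(r²−h²) = √(10²−6.64²) = 7.477 (area = (24/2)·7.477²·sin(360°/24) = 173.65 mm²); the cylinder at (7, -1): section is a regular 24-gon, circumradius r=5.5 (area = (24/2)·5.500²·sin(360°/24) = 93.95 mm²); the cone at (10.5, 6.5) (r1=4→r2=3) has section circumradius 3.926 here — a regular 24-gon (area = (24/2)·3.926²·sin(360°/24) = 47.88 mm²); After the difference (first − rest): starting from the r=10 sphere (173.65 mm²), the r=5.5 cylinder at (7, -1) partially overlaps it — only the 43.29 mm² overlap (of its 93.95 mm²) is removed, clipping the outline; the cone at (10.5, 6.5) misses the remaining region (no effect) — area = 130.36 mm². Overall, the cross-section is a single solid region. Net area = 130.36 mm².

130.36 mm²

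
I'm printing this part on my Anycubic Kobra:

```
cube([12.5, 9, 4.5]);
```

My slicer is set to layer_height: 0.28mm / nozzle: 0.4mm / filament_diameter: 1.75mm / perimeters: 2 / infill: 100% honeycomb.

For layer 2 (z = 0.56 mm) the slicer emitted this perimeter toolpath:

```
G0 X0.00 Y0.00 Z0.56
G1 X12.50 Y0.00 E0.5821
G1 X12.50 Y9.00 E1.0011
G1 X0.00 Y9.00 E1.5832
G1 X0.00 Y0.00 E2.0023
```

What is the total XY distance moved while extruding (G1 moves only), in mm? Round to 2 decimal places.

Sum the Euclidean lengths of each G1 segment: total = 43.00 mm.

43.00 mm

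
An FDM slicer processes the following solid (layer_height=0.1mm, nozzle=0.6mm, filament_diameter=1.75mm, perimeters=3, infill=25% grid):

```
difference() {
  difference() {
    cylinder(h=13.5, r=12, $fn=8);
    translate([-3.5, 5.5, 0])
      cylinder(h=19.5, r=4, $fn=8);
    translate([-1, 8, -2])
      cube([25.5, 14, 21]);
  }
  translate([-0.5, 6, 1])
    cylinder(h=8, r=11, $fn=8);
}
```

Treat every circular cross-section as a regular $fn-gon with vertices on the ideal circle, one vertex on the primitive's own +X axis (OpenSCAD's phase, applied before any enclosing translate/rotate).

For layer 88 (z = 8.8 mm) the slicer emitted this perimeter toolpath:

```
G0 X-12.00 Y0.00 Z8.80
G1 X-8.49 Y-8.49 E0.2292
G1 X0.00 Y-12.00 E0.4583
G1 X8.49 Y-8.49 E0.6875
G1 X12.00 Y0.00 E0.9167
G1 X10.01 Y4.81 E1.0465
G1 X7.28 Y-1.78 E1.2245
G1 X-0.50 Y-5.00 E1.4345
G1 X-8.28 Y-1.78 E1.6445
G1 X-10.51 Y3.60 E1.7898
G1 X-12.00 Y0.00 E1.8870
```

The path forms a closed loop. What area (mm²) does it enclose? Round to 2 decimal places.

Apply the shoelace formula to the sequence of (X, Y) vertices; enclosed area = 164.64 mm².

164.64 mm²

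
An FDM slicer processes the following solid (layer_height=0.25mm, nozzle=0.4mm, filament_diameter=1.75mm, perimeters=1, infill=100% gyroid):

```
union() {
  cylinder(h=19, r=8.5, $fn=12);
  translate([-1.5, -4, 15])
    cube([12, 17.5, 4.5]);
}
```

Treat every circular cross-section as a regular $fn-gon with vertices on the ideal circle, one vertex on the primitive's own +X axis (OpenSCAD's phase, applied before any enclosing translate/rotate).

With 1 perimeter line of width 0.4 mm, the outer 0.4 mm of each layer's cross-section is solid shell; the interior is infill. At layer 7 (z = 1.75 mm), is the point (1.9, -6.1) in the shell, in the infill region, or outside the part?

infill

At z = 1.75 mm: the r=8.5 cylinder contributes a regular 12-gon of circumradius 8.5; the cube at (-1.5, -4) does not reach this height (z outside [15, 19.5]); Taking the union: only the r=8.5 cylinder is present, so the union is just that shape — 1 connected region. Overall, the cross-section is a single solid region. The nearest boundary edge runs (-0.00, -8.50)→(4.25, -7.36); distance from the point to it = 1.83 mm. The point is inside the cross-section and 1.83 mm from the nearest boundary — more than the 0.4 mm shell width (1 × 0.4), so it's in the infill interior.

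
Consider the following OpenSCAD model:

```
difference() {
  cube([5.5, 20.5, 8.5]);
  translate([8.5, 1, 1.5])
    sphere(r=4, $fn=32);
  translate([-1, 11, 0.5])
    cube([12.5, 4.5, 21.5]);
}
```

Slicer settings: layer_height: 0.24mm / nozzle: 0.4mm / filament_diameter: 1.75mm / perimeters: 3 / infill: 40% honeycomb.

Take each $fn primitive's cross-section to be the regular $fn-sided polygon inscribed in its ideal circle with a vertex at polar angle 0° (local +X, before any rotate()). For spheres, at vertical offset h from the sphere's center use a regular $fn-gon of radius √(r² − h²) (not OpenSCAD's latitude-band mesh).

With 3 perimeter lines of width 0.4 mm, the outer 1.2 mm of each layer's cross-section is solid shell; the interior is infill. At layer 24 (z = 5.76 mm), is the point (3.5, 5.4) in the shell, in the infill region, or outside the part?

At z = 5.76 mm: the cube is present — its section is the full 5.5×20.5 rectangle; the sphere at (8.5, 1) is absent (|z−center|=4.260 > r=4); the cube at (-1, 11) is present — its section is the full 12.5×4.5 rectangle; After the difference (first − rest): starting from the 5.5×20.5 cube, the 12.5×4.5 cube at (-1, 11) partially overlaps it — only the 24.75 mm² overlap (of its 56.25 mm²) is removed, clipping the outline — 2 connected regions. Overall, the cross-section has 2 separate islands. The nearest boundary edge runs (5.50, 11.00)→(5.50, 0.00); distance from the point to it = 2.00 mm. (Shell/infill is judged within the island containing the point — the largest one.) The point is inside the cross-section and 2.00 mm from the nearest boundary — more than the 1.2 mm shell width (3 × 0.4), so it's in the infill interior.

infill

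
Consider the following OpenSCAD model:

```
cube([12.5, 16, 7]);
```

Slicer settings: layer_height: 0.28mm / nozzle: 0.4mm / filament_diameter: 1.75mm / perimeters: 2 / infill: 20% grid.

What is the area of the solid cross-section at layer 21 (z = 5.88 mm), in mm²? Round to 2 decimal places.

At z = 5.88 mm: the cube (footprint 12.5×16) is included at this height (area 200.00 mm²). Overall, the cross-section is a single solid region. Net area = 200.00 mm².

200.00 mm²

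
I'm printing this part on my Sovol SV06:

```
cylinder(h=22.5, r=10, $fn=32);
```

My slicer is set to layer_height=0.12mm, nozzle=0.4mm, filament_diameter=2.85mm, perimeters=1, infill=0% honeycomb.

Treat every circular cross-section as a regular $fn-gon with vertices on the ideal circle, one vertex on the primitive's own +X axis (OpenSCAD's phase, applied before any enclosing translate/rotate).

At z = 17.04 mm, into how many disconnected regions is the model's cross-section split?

At z = 17.04 mm: the r=10 cylinder gives a regular 32-gon of circumradius 10 (constant along its height). The result has 1 disconnected region.

1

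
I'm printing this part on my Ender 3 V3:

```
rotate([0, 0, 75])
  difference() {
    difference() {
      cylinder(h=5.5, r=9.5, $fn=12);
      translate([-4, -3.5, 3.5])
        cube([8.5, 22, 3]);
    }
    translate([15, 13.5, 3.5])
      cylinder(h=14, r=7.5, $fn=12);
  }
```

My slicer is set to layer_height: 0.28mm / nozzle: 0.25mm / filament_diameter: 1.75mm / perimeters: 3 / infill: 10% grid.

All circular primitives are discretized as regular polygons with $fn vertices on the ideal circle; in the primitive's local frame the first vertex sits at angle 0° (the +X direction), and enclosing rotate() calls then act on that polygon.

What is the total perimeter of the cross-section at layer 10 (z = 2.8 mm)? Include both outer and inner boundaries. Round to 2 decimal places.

59.01 mm

At z = 2.8 mm: the r=9.5 cylinder contributes a regular 12-gon of circumradius 9.5 (perimeter = 2·12·9.500·sin(180°/12) = 59.01 mm); the cube at (-4, -3.5) does not reach this height (z outside [3.5, 6.5]); Subtracting the remaining from the first: none of the subtracted shapes is present at this height, so the r=9.5 cylinder is unchanged — boundary = 59.01 mm; the cylinder at (15, 13.5) does not reach this height (z outside [3.5, 17.5]); After the difference (first − rest): none of the subtracted shapes is present at this height, so the result so far is unchanged — boundary = 59.01 mm; (rotated 75° about Z; rotation is an isometry so areas/perimeters/island counts are preserved). Overall, the cross-section is a single solid region. Total boundary length (outer) = 59.01 mm.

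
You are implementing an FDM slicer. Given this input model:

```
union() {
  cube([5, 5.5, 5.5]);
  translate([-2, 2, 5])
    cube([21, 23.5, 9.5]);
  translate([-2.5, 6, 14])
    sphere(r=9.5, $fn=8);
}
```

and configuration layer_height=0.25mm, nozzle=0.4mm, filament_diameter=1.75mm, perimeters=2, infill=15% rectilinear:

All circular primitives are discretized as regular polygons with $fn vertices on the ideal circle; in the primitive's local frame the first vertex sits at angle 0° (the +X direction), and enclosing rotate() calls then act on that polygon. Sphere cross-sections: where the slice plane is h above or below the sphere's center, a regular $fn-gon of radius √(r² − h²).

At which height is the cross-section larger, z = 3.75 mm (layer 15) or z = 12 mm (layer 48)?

Layer 15 (z = 3.75): the 5×5.5 cube contributes its full rectangle (area 27.50 mm²); the cube at (-2, 2) is absent (z outside [5, 14.5]); the sphere at (-2.5, 6) is not intersected at this z (|z−center|=10.250 > r=9.5); Combining (union): only the 5×5.5 cube is present, so the union is just that shape — area = 27.50 mm². So its area = 27.50 mm². Layer 48 (z = 12): the cube is absent (z outside [0, 5.5]); the cube at (-2, 2) is present — its section is the full 21×23.5 rectangle (area 493.50 mm²); the r=9.5 sphere at (-2.5, 6) contributes a regular 8-gon of circumradius √(9.5²−2²) = 9.287 (area = (8/2)·9.287²·sin(360°/8) = 243.95 mm²); Combining (union): the regions partially overlap — summed areas 737.45 mm² minus the doubly-counted overlap 88.23 mm² gives 649.22 mm² — area = 649.22 mm². So its area = 649.22 mm². Layer 48 is larger (649.22 vs 27.50 mm²).

layer 48 (z = 12 mm)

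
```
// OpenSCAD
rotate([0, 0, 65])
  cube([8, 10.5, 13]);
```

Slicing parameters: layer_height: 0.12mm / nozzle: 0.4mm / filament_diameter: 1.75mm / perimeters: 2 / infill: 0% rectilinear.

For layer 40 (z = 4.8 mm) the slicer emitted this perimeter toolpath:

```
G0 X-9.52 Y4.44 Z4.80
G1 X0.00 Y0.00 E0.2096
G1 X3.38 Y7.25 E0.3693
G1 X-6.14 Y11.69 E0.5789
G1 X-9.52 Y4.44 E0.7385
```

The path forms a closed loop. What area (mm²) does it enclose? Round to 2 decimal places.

84.03 mm²

Apply the shoelace formula to the sequence of (X, Y) vertices; enclosed area = 84.03 mm².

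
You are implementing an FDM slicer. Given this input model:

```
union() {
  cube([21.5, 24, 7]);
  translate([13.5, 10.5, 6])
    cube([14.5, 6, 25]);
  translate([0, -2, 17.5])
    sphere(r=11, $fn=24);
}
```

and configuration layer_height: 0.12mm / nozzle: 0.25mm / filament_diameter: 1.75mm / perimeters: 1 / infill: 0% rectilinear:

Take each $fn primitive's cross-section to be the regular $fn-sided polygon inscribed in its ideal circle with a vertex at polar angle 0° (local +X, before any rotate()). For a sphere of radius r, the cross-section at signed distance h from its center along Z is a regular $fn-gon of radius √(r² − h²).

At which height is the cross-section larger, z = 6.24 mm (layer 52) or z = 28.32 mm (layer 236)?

Layer 52 (z = 6.24): the cube (footprint 21.5×24) is included at this height (area 516.00 mm²); the 14.5×6 cube at (13.5, 10.5) contributes its full rectangle (area 87.00 mm²); the sphere at (0, -2) does not reach this height (|z−center|=11.260 > r=11); Taking the union: the regions partially overlap — summed areas 603.00 mm² minus the doubly-counted overlap 48.00 mm² gives 555.00 mm² — area = 555.00 mm². So its area = 555.00 mm². Layer 236 (z = 28.32): the cube is not intersected at this z (z outside [0, 7]); the cube at (13.5, 10.5) is present — its section is the full 14.5×6 rectangle (area 87.00 mm²); the r=11 sphere at (0, -2) slices to a regular 24-gon of circumradius 1.982 (√(r²−h²) with h=10.82 from center) (area = (24/2)·1.982²·sin(360°/24) = 12.20 mm²); Merging all regions: the 2 present regions are separate (no shared area or edge), so areas and boundary lengths simply add and each stays a separate island — area = 99.20 mm². So its area = 99.20 mm². Layer 52 is larger (555.00 vs 99.20 mm²).

layer 52 (z = 6.24 mm)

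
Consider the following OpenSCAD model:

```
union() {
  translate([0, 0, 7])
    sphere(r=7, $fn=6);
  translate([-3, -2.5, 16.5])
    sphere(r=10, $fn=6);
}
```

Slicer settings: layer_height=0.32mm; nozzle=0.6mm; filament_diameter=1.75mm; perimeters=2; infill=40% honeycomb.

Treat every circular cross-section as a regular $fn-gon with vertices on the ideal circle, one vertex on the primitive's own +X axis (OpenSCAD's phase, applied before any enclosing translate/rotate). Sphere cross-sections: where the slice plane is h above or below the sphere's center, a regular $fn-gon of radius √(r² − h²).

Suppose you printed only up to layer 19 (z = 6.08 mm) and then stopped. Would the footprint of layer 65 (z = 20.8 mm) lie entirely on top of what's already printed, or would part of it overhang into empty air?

part overhangs

Compare the two slices. At z = 6.08: the r=7 sphere contributes a regular 6-gon of circumradius √(7²−0.92²) = 6.939 (area = (6/2)·6.939²·sin(360°/6) = 125.11 mm²); the sphere at (-3, -2.5) does not reach this height (|z−center|=10.420 > r=10); Combining (union): only the r=7 sphere is present, so the union is just that shape — area = 125.11 mm². At z = 20.8: the sphere is absent (|z−center|=13.800 > r=7); the sphere at (-3, -2.5): section is a regular 6-gon, circumradius = √(r²−h²) = √(10²−4.3²) = 9.028 (area = (6/2)·9.028²·sin(360°/6) = 211.77 mm²); Combining (union): only the r=10 sphere at (-3, -2.5) is present, so the union is just that shape — area = 211.77 mm². Checking containment: at z = 20.8 the cross-section extends beyond the z = 6.08 cross-section by about 106.65 mm².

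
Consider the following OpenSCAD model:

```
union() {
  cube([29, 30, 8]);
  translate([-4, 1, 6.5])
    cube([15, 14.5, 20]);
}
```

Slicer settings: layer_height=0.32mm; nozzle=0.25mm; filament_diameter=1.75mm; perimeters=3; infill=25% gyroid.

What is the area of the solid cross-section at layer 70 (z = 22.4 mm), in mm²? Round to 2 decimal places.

217.50 mm²

At z = 22.4 mm: the cube is absent (z outside [0, 8]); the cube at (-4, 1) (footprint 15×14.5) is included at this height (area 217.50 mm²); Merging all regions: only the 15×14.5 cube at (-4, 1) is present, so the union is just that shape — area = 217.50 mm². Overall, the cross-section is a single solid region. Net area = 217.50 mm².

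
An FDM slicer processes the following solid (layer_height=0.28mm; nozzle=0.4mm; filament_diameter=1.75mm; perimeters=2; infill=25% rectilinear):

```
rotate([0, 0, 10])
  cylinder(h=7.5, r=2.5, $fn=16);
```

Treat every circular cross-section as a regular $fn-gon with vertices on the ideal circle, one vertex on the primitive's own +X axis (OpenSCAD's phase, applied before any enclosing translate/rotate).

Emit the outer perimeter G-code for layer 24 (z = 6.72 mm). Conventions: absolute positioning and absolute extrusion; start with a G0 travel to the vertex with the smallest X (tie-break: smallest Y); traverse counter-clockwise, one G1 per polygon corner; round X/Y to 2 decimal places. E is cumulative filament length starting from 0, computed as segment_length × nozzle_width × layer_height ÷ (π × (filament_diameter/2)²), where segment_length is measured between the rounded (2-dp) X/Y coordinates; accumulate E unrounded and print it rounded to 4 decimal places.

At z = 6.72 mm: the cylinder: section is a regular 16-gon, circumradius r=2.5; (rotated 10° about Z; rotation is an isometry so areas/perimeters/island counts are preserved). The outline is a single polygon with 16 vertices. Extrusion per mm of travel: 0.4 × 0.28 / (π × 0.875²) = 0.046564. Accumulating E over each segment gives final E = 0.7264.

G0 X-2.46 Y-0.43 Z6.72
G1 X-2.11 Y-1.34 E0.0454
G1 X-1.43 Y-2.05 E0.0912
G1 X-0.54 Y-2.44 E0.1364
G1 X0.43 Y-2.46 E0.1816
G1 X1.34 Y-2.11 E0.2270
G1 X2.05 Y-1.43 E0.2728
G1 X2.44 Y-0.54 E0.3180
G1 X2.46 Y0.43 E0.3632
G1 X2.11 Y1.34 E0.4086
G1 X1.43 Y2.05 E0.4544
G1 X0.54 Y2.44 E0.4996
G1 X-0.43 Y2.46 E0.5448
G1 X-1.34 Y2.11 E0.5902
G1 X-2.05 Y1.43 E0.6360
G1 X-2.44 Y0.54 E0.6812
G1 X-2.46 Y-0.43 E0.7264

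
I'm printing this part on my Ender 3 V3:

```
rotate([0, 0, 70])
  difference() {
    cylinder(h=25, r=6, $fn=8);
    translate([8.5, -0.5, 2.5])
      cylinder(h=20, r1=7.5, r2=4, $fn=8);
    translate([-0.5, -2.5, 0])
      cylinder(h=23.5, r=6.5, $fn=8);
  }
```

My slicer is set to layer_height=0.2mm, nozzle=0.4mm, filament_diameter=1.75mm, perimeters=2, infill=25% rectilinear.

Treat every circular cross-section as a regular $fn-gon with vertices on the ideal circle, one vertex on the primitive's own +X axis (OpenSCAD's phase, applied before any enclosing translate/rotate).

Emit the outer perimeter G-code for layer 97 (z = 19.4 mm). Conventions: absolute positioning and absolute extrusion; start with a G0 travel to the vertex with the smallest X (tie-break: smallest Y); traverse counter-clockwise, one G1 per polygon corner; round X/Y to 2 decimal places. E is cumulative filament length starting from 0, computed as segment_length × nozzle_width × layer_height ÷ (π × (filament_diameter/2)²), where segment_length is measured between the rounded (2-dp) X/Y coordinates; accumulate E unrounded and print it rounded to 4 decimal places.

At z = 19.4 mm: the r=6 cylinder gives a regular 8-gon of circumradius 6 (constant along its height); the cone at (8.5, -0.5) contributes a regular 8-gon of circumradius 4.543 (interpolated between r1=7.5 and r2=4 at t=0.845); the r=6.5 cylinder at (-0.5, -2.5) gives a regular 8-gon of circumradius 6.5 (constant along its height); After the difference (first − rest): starting from the r=6 cylinder, the cone at (8.5, -0.5) partially overlaps it — only the 4.98 mm² overlap (of its 58.36 mm²) is removed, clipping the outline; the r=6.5 cylinder at (-0.5, -2.5) partially overlaps it — only the 77.41 mm² overlap (of its 119.50 mm²) is removed, clipping the outline — 1 connected region; (whole slice rotated 70° about Z — lengths, areas and connectivity unchanged). The outline is a single polygon with 10 vertices. Extrusion per mm of travel: 0.4 × 0.2 / (π × 0.875²) = 0.033260. Accumulating E over each segment gives final E = 1.0262.

G0 X-5.64 Y2.05 Z19.40
G1 X-5.44 Y-2.54 E0.1528
G1 X-2.05 Y-5.64 E0.3056
G1 X-2.01 Y-5.64 E0.3069
G1 X-3.71 Y-4.07 E0.3839
G1 X-3.93 Y0.90 E0.5494
G1 X-0.57 Y4.57 E0.7149
G1 X0.65 Y4.62 E0.7555
G1 X-0.34 Y5.53 E0.8002
G1 X-2.54 Y5.44 E0.8734
G1 X-5.64 Y2.05 E1.0262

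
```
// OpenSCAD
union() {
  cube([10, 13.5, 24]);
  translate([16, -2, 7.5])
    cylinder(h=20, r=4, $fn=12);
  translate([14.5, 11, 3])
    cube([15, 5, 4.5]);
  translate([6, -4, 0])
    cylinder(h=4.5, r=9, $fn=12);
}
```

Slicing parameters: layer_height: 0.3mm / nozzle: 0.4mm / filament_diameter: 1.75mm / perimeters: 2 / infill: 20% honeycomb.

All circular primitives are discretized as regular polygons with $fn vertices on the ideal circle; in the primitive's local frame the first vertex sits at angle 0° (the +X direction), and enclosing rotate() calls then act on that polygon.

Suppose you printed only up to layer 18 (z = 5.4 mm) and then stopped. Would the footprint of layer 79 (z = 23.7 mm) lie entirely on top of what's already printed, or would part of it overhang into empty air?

part overhangs

Compare the two slices. At z = 5.4: the cube (footprint 10×13.5) is included at this height (area 135.00 mm²); the cylinder at (16, -2) does not reach this height (z outside [7.5, 27.5]); the 15×5 cube at (14.5, 11) contributes its full rectangle (area 75.00 mm²); the cylinder at (6, -4) is not intersected at this z (z outside [0, 4.5]); Merging all regions: the 2 present regions are separate (no shared area or edge), so areas and boundary lengths simply add and each stays a separate island — area = 210.00 mm². At z = 23.7: the cube is present — its section is the full 10×13.5 rectangle (area 135.00 mm²); the r=4 cylinder at (16, -2) contributes a regular 12-gon of circumradius 4 (area = (12/2)·4.000²·sin(360°/12) = 48.00 mm²); the cube at (14.5, 11) does not reach this height (z outside [3, 7.5]); the cylinder at (6, -4) is absent (z outside [0, 4.5]); Merging all regions: the 2 present regions are separate (no shared area or edge), so areas and boundary lengths simply add and each stays a separate island — area = 183.00 mm². Checking containment: at z = 23.7 the cross-section extends beyond the z = 5.4 cross-section by about 48.00 mm².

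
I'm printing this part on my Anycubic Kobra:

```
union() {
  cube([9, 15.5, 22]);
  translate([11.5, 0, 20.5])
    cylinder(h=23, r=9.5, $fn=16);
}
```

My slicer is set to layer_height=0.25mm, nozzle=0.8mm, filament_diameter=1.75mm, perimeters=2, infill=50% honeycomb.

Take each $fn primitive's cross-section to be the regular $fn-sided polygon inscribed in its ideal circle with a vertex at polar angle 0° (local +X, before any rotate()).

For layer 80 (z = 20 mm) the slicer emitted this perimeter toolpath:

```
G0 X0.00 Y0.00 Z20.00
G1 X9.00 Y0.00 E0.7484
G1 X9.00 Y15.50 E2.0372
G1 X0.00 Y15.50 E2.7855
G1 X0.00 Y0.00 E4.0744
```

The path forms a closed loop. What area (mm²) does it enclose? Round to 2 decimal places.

139.50 mm²

Apply the shoelace formula to the sequence of (X, Y) vertices; enclosed area = 139.50 mm².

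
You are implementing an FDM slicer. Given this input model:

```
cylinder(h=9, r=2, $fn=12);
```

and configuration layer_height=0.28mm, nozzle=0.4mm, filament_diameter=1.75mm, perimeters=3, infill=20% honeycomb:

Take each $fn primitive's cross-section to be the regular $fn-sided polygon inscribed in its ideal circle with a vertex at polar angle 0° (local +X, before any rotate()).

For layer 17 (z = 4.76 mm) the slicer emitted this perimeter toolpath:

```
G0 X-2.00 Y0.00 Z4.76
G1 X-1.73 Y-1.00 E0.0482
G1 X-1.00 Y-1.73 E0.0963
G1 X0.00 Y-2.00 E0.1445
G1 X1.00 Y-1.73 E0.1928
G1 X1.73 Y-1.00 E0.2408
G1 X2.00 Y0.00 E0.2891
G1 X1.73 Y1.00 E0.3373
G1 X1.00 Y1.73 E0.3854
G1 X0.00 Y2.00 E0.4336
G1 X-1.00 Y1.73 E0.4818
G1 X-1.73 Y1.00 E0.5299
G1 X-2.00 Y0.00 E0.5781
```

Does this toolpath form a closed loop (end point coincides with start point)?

yes

Start point (G0): (-2.00, 0.00). End point (last G1): the path returns to the start — closed.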